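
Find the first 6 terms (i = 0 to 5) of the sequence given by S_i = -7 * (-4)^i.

This is a geometric sequence.
i=0: S_0 = -7 * (-4)^0 = -7
i=1: S_1 = -7 * (-4)^1 = 28
i=2: S_2 = -7 * (-4)^2 = -112
i=3: S_3 = -7 * (-4)^3 = 448
i=4: S_4 = -7 * (-4)^4 = -1792
i=5: S_5 = -7 * (-4)^5 = 7168
The first 6 terms are: [-7, 28, -112, 448, -1792, 7168]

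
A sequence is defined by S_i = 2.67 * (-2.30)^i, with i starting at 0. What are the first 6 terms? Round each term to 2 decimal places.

This is a geometric sequence.
i=0: S_0 = 2.67 * (-2.3)^0 = 2.67
i=1: S_1 = 2.67 * (-2.3)^1 ≈ -6.14
i=2: S_2 = 2.67 * (-2.3)^2 ≈ 14.12
i=3: S_3 = 2.67 * (-2.3)^3 ≈ -32.49
i=4: S_4 = 2.67 * (-2.3)^4 ≈ 74.72
i=5: S_5 = 2.67 * (-2.3)^5 ≈ -171.85
The first 6 terms are: [2.67, -6.14, 14.12, -32.49, 74.72, -171.85]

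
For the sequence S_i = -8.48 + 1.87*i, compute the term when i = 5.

S_5 = -8.48 + 1.87*5 = -8.48 + 9.35 = 0.87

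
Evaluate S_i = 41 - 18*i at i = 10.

S_10 = 41 + -18*10 = 41 + -180 = -139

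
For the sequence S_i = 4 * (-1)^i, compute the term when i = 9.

S_9 = 4 * (-1)^9 = 4 * -1 = -4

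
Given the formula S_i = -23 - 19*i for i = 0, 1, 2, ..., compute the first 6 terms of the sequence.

This is an arithmetic sequence.
i=0: S_0 = -23 + -19*0 = -23
i=1: S_1 = -23 + -19*1 = -42
i=2: S_2 = -23 + -19*2 = -61
i=3: S_3 = -23 + -19*3 = -80
i=4: S_4 = -23 + -19*4 = -99
i=5: S_5 = -23 + -19*5 = -118
The first 6 terms are: [-23, -42, -61, -80, -99, -118]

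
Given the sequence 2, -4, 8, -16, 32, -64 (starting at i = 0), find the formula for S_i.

Check ratios: -4 / 2 = -2.0
Common ratio r = -2.
First term a = 2.
Formula: S_i = 2 * (-2)^i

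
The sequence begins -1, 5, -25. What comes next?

Ratios: 5 / -1 = -5.0
This is a geometric sequence with common ratio r = -5.
Next term = -25 * -5 = 125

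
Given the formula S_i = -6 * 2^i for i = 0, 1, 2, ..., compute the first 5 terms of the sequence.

This is a geometric sequence.
i=0: S_0 = -6 * 2^0 = -6
i=1: S_1 = -6 * 2^1 = -12
i=2: S_2 = -6 * 2^2 = -24
i=3: S_3 = -6 * 2^3 = -48
i=4: S_4 = -6 * 2^4 = -96
The first 5 terms are: [-6, -12, -24, -48, -96]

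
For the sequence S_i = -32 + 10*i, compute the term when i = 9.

S_9 = -32 + 10*9 = -32 + 90 = 58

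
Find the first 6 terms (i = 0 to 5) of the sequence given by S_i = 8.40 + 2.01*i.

This is an arithmetic sequence.
i=0: S_0 = 8.4 + 2.01*0 = 8.4
i=1: S_1 = 8.4 + 2.01*1 = 10.41
i=2: S_2 = 8.4 + 2.01*2 = 12.42
i=3: S_3 = 8.4 + 2.01*3 = 14.43
i=4: S_4 = 8.4 + 2.01*4 = 16.44
i=5: S_5 = 8.4 + 2.01*5 = 18.45
The first 6 terms are: [8.4, 10.41, 12.42, 14.43, 16.44, 18.45]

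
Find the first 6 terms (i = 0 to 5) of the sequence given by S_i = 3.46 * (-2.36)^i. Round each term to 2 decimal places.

This is a geometric sequence.
i=0: S_0 = 3.46 * (-2.36)^0 = 3.46
i=1: S_1 = 3.46 * (-2.36)^1 ≈ -8.17
i=2: S_2 = 3.46 * (-2.36)^2 ≈ 19.27
i=3: S_3 = 3.46 * (-2.36)^3 ≈ -45.48
i=4: S_4 = 3.46 * (-2.36)^4 ≈ 107.33
i=5: S_5 = 3.46 * (-2.36)^5 ≈ -253.3
The first 6 terms are: [3.46, -8.17, 19.27, -45.48, 107.33, -253.3]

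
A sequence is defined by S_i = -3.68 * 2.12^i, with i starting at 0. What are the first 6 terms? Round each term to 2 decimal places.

This is a geometric sequence.
i=0: S_0 = -3.68 * 2.12^0 = -3.68
i=1: S_1 = -3.68 * 2.12^1 ≈ -7.8
i=2: S_2 = -3.68 * 2.12^2 ≈ -16.54
i=3: S_3 = -3.68 * 2.12^3 ≈ -35.06
i=4: S_4 = -3.68 * 2.12^4 ≈ -74.33
i=5: S_5 = -3.68 * 2.12^5 ≈ -157.59
The first 6 terms are: [-3.68, -7.8, -16.54, -35.06, -74.33, -157.59]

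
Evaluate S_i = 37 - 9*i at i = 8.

S_8 = 37 + -9*8 = 37 + -72 = -35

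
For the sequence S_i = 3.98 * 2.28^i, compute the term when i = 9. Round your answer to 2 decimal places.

S_9 = 3.98 * 2.28^9 ≈ 3.98 * 1664.9976 ≈ 6626.69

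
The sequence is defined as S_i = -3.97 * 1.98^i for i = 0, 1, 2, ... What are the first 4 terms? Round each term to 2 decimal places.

This is a geometric sequence.
i=0: S_0 = -3.97 * 1.98^0 = -3.97
i=1: S_1 = -3.97 * 1.98^1 ≈ -7.86
i=2: S_2 = -3.97 * 1.98^2 ≈ -15.56
i=3: S_3 = -3.97 * 1.98^3 ≈ -30.82
The first 4 terms are: [-3.97, -7.86, -15.56, -30.82]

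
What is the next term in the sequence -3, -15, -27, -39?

Differences: -15 - -3 = -12
This is an arithmetic sequence with common difference d = -12.
Next term = -39 + -12 = -51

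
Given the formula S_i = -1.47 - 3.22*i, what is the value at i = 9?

S_9 = -1.47 + -3.22*9 = -1.47 + -28.98 = -30.45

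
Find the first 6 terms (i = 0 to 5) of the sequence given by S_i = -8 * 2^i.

This is a geometric sequence.
i=0: S_0 = -8 * 2^0 = -8
i=1: S_1 = -8 * 2^1 = -16
i=2: S_2 = -8 * 2^2 = -32
i=3: S_3 = -8 * 2^3 = -64
i=4: S_4 = -8 * 2^4 = -128
i=5: S_5 = -8 * 2^5 = -256
The first 6 terms are: [-8, -16, -32, -64, -128, -256]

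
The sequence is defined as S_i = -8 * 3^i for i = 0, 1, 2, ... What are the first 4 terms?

This is a geometric sequence.
i=0: S_0 = -8 * 3^0 = -8
i=1: S_1 = -8 * 3^1 = -24
i=2: S_2 = -8 * 3^2 = -72
i=3: S_3 = -8 * 3^3 = -216
The first 4 terms are: [-8, -24, -72, -216]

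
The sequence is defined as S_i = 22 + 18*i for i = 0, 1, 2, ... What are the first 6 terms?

This is an arithmetic sequence.
i=0: S_0 = 22 + 18*0 = 22
i=1: S_1 = 22 + 18*1 = 40
i=2: S_2 = 22 + 18*2 = 58
i=3: S_3 = 22 + 18*3 = 76
i=4: S_4 = 22 + 18*4 = 94
i=5: S_5 = 22 + 18*5 = 112
The first 6 terms are: [22, 40, 58, 76, 94, 112]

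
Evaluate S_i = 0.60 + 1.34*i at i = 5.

S_5 = 0.6 + 1.34*5 = 0.6 + 6.7 = 7.3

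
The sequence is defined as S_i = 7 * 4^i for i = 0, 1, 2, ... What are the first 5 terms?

This is a geometric sequence.
i=0: S_0 = 7 * 4^0 = 7
i=1: S_1 = 7 * 4^1 = 28
i=2: S_2 = 7 * 4^2 = 112
i=3: S_3 = 7 * 4^3 = 448
i=4: S_4 = 7 * 4^4 = 1792
The first 5 terms are: [7, 28, 112, 448, 1792]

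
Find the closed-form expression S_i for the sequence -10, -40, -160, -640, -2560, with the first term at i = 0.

Check ratios: -40 / -10 = 4.0
Common ratio r = 4.
First term a = -10.
Formula: S_i = -10 * 4^i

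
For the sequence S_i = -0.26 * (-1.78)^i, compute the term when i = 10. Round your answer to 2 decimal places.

S_10 = -0.26 * (-1.78)^10 ≈ -0.26 * 319.3008 ≈ -83.02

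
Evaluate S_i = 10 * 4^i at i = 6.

S_6 = 10 * 4^6 = 10 * 4096 = 40960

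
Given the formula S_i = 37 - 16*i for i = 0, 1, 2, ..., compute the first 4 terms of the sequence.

This is an arithmetic sequence.
i=0: S_0 = 37 + -16*0 = 37
i=1: S_1 = 37 + -16*1 = 21
i=2: S_2 = 37 + -16*2 = 5
i=3: S_3 = 37 + -16*3 = -11
The first 4 terms are: [37, 21, 5, -11]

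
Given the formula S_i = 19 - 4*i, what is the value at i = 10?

S_10 = 19 + -4*10 = 19 + -40 = -21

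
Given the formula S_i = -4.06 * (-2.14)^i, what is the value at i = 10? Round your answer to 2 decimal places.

S_10 = -4.06 * (-2.14)^10 ≈ -4.06 * 2014.363 ≈ -8178.31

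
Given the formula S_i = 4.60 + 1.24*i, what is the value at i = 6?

S_6 = 4.6 + 1.24*6 = 4.6 + 7.44 = 12.04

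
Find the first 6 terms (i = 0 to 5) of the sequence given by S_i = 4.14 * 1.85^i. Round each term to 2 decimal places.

This is a geometric sequence.
i=0: S_0 = 4.14 * 1.85^0 = 4.14
i=1: S_1 = 4.14 * 1.85^1 ≈ 7.66
i=2: S_2 = 4.14 * 1.85^2 ≈ 14.17
i=3: S_3 = 4.14 * 1.85^3 ≈ 26.21
i=4: S_4 = 4.14 * 1.85^4 ≈ 48.49
i=5: S_5 = 4.14 * 1.85^5 ≈ 89.71
The first 6 terms are: [4.14, 7.66, 14.17, 26.21, 48.49, 89.71]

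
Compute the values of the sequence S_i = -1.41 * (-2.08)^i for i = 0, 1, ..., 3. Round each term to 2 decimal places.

This is a geometric sequence.
i=0: S_0 = -1.41 * (-2.08)^0 = -1.41
i=1: S_1 = -1.41 * (-2.08)^1 ≈ 2.93
i=2: S_2 = -1.41 * (-2.08)^2 ≈ -6.1
i=3: S_3 = -1.41 * (-2.08)^3 ≈ 12.69
The first 4 terms are: [-1.41, 2.93, -6.1, 12.69]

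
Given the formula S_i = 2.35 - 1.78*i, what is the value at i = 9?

S_9 = 2.35 + -1.78*9 = 2.35 + -16.02 = -13.67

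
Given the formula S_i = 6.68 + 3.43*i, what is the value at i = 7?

S_7 = 6.68 + 3.43*7 = 6.68 + 24.01 = 30.69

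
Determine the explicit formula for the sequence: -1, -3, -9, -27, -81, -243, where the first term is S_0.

Check ratios: -3 / -1 = 3.0
Common ratio r = 3.
First term a = -1.
Formula: S_i = -1 * 3^i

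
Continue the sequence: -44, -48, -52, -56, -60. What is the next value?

Differences: -48 - -44 = -4
This is an arithmetic sequence with common difference d = -4.
Next term = -60 + -4 = -64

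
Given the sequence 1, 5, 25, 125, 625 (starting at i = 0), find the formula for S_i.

Check ratios: 5 / 1 = 5.0
Common ratio r = 5.
First term a = 1.
Formula: S_i = 1 * 5^i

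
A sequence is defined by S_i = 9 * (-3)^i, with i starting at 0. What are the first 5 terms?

This is a geometric sequence.
i=0: S_0 = 9 * (-3)^0 = 9
i=1: S_1 = 9 * (-3)^1 = -27
i=2: S_2 = 9 * (-3)^2 = 81
i=3: S_3 = 9 * (-3)^3 = -243
i=4: S_4 = 9 * (-3)^4 = 729
The first 5 terms are: [9, -27, 81, -243, 729]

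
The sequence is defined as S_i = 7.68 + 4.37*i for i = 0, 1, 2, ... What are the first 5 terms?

This is an arithmetic sequence.
i=0: S_0 = 7.68 + 4.37*0 = 7.68
i=1: S_1 = 7.68 + 4.37*1 = 12.05
i=2: S_2 = 7.68 + 4.37*2 = 16.42
i=3: S_3 = 7.68 + 4.37*3 = 20.79
i=4: S_4 = 7.68 + 4.37*4 = 25.16
The first 5 terms are: [7.68, 12.05, 16.42, 20.79, 25.16]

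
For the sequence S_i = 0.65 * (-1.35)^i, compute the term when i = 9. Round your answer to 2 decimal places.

S_9 = 0.65 * (-1.35)^9 ≈ 0.65 * -14.8937 ≈ -9.68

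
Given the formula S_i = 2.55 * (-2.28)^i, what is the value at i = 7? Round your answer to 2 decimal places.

S_7 = 2.55 * (-2.28)^7 ≈ 2.55 * -320.2904 ≈ -816.74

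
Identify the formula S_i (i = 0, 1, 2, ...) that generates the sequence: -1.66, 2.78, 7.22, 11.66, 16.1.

Check differences: 2.78 - -1.66 = 4.44
7.22 - 2.78 = 4.44
Common difference d = 4.44.
First term a = -1.66.
Formula: S_i = -1.66 + 4.44*i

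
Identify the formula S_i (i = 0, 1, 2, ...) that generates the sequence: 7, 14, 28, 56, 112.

Check ratios: 14 / 7 = 2.0
Common ratio r = 2.
First term a = 7.
Formula: S_i = 7 * 2^i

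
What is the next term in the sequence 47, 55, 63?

Differences: 55 - 47 = 8
This is an arithmetic sequence with common difference d = 8.
Next term = 63 + 8 = 71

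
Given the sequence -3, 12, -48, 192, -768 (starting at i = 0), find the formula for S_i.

Check ratios: 12 / -3 = -4.0
Common ratio r = -4.
First term a = -3.
Formula: S_i = -3 * (-4)^i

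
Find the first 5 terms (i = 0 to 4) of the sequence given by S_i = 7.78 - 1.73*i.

This is an arithmetic sequence.
i=0: S_0 = 7.78 + -1.73*0 = 7.78
i=1: S_1 = 7.78 + -1.73*1 = 6.05
i=2: S_2 = 7.78 + -1.73*2 = 4.32
i=3: S_3 = 7.78 + -1.73*3 = 2.59
i=4: S_4 = 7.78 + -1.73*4 = 0.86
The first 5 terms are: [7.78, 6.05, 4.32, 2.59, 0.86]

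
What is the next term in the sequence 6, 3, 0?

Differences: 3 - 6 = -3
This is an arithmetic sequence with common difference d = -3.
Next term = 0 + -3 = -3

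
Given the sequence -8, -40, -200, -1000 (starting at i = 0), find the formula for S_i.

Check ratios: -40 / -8 = 5.0
Common ratio r = 5.
First term a = -8.
Formula: S_i = -8 * 5^i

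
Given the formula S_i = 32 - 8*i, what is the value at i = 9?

S_9 = 32 + -8*9 = 32 + -72 = -40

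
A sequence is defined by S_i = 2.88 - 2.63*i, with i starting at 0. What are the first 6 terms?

This is an arithmetic sequence.
i=0: S_0 = 2.88 + -2.63*0 = 2.88
i=1: S_1 = 2.88 + -2.63*1 = 0.25
i=2: S_2 = 2.88 + -2.63*2 = -2.38
i=3: S_3 = 2.88 + -2.63*3 = -5.01
i=4: S_4 = 2.88 + -2.63*4 = -7.64
i=5: S_5 = 2.88 + -2.63*5 = -10.27
The first 6 terms are: [2.88, 0.25, -2.38, -5.01, -7.64, -10.27]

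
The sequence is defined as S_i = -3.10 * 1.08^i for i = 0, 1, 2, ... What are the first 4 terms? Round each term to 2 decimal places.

This is a geometric sequence.
i=0: S_0 = -3.1 * 1.08^0 = -3.1
i=1: S_1 = -3.1 * 1.08^1 ≈ -3.35
i=2: S_2 = -3.1 * 1.08^2 ≈ -3.62
i=3: S_3 = -3.1 * 1.08^3 ≈ -3.91
The first 4 terms are: [-3.1, -3.35, -3.62, -3.91]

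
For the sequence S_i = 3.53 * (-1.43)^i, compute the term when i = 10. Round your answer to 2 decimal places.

S_10 = 3.53 * (-1.43)^10 ≈ 3.53 * 35.7569 ≈ 126.22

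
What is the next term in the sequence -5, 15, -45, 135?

Ratios: 15 / -5 = -3.0
This is a geometric sequence with common ratio r = -3.
Next term = 135 * -3 = -405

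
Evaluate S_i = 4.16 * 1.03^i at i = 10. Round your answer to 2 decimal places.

S_10 = 4.16 * 1.03^10 ≈ 4.16 * 1.3439 ≈ 5.59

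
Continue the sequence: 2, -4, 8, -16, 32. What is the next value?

Ratios: -4 / 2 = -2.0
This is a geometric sequence with common ratio r = -2.
Next term = 32 * -2 = -64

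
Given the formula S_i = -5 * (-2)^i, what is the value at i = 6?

S_6 = -5 * (-2)^6 = -5 * 64 = -320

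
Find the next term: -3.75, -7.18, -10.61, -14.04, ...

Differences: -7.18 - -3.75 = -3.43
This is an arithmetic sequence with common difference d = -3.43.
Next term = -14.04 + -3.43 = -17.47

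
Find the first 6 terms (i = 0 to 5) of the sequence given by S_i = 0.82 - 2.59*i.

This is an arithmetic sequence.
i=0: S_0 = 0.82 + -2.59*0 = 0.82
i=1: S_1 = 0.82 + -2.59*1 = -1.77
i=2: S_2 = 0.82 + -2.59*2 = -4.36
i=3: S_3 = 0.82 + -2.59*3 = -6.95
i=4: S_4 = 0.82 + -2.59*4 = -9.54
i=5: S_5 = 0.82 + -2.59*5 = -12.13
The first 6 terms are: [0.82, -1.77, -4.36, -6.95, -9.54, -12.13]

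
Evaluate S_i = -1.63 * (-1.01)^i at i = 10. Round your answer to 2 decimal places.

S_10 = -1.63 * (-1.01)^10 ≈ -1.63 * 1.1046 ≈ -1.8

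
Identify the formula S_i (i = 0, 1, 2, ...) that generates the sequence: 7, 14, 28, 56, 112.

Check ratios: 14 / 7 = 2.0
Common ratio r = 2.
First term a = 7.
Formula: S_i = 7 * 2^i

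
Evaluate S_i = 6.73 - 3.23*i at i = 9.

S_9 = 6.73 + -3.23*9 = 6.73 + -29.07 = -22.34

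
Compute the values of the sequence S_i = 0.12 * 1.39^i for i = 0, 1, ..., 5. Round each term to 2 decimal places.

This is a geometric sequence.
i=0: S_0 = 0.12 * 1.39^0 = 0.12
i=1: S_1 = 0.12 * 1.39^1 ≈ 0.17
i=2: S_2 = 0.12 * 1.39^2 ≈ 0.23
i=3: S_3 = 0.12 * 1.39^3 ≈ 0.32
i=4: S_4 = 0.12 * 1.39^4 ≈ 0.45
i=5: S_5 = 0.12 * 1.39^5 ≈ 0.62
The first 6 terms are: [0.12, 0.17, 0.23, 0.32, 0.45, 0.62]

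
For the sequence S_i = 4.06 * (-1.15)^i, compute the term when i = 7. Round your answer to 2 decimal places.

S_7 = 4.06 * (-1.15)^7 ≈ 4.06 * -2.66 ≈ -10.8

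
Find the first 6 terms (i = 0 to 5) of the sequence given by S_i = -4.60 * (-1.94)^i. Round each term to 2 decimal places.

This is a geometric sequence.
i=0: S_0 = -4.6 * (-1.94)^0 = -4.6
i=1: S_1 = -4.6 * (-1.94)^1 ≈ 8.92
i=2: S_2 = -4.6 * (-1.94)^2 ≈ -17.31
i=3: S_3 = -4.6 * (-1.94)^3 ≈ 33.59
i=4: S_4 = -4.6 * (-1.94)^4 ≈ -65.16
i=5: S_5 = -4.6 * (-1.94)^5 ≈ 126.41
The first 6 terms are: [-4.6, 8.92, -17.31, 33.59, -65.16, 126.41]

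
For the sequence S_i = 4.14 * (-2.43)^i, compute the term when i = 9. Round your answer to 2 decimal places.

S_9 = 4.14 * (-2.43)^9 ≈ 4.14 * -2954.3127 ≈ -12230.85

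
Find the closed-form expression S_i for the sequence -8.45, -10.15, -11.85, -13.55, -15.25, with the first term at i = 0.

Check differences: -10.15 - -8.45 = -1.7
-11.85 - -10.15 = -1.7
Common difference d = -1.7.
First term a = -8.45.
Formula: S_i = -8.45 - 1.70*i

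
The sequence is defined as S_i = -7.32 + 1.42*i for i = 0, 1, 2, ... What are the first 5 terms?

This is an arithmetic sequence.
i=0: S_0 = -7.32 + 1.42*0 = -7.32
i=1: S_1 = -7.32 + 1.42*1 = -5.9
i=2: S_2 = -7.32 + 1.42*2 = -4.48
i=3: S_3 = -7.32 + 1.42*3 = -3.06
i=4: S_4 = -7.32 + 1.42*4 = -1.64
The first 5 terms are: [-7.32, -5.9, -4.48, -3.06, -1.64]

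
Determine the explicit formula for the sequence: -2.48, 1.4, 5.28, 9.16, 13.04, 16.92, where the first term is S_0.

Check differences: 1.4 - -2.48 = 3.88
5.28 - 1.4 = 3.88
Common difference d = 3.88.
First term a = -2.48.
Formula: S_i = -2.48 + 3.88*i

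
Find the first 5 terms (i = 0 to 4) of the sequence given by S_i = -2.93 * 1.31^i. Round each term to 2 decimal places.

This is a geometric sequence.
i=0: S_0 = -2.93 * 1.31^0 = -2.93
i=1: S_1 = -2.93 * 1.31^1 ≈ -3.84
i=2: S_2 = -2.93 * 1.31^2 ≈ -5.03
i=3: S_3 = -2.93 * 1.31^3 ≈ -6.59
i=4: S_4 = -2.93 * 1.31^4 ≈ -8.63
The first 5 terms are: [-2.93, -3.84, -5.03, -6.59, -8.63]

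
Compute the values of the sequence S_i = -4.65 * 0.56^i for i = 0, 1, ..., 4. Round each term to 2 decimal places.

This is a geometric sequence.
i=0: S_0 = -4.65 * 0.56^0 = -4.65
i=1: S_1 = -4.65 * 0.56^1 ≈ -2.6
i=2: S_2 = -4.65 * 0.56^2 ≈ -1.46
i=3: S_3 = -4.65 * 0.56^3 ≈ -0.82
i=4: S_4 = -4.65 * 0.56^4 ≈ -0.46
The first 5 terms are: [-4.65, -2.6, -1.46, -0.82, -0.46]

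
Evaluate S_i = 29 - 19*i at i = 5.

S_5 = 29 + -19*5 = 29 + -95 = -66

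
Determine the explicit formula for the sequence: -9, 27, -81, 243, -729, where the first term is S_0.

Check ratios: 27 / -9 = -3.0
Common ratio r = -3.
First term a = -9.
Formula: S_i = -9 * (-3)^i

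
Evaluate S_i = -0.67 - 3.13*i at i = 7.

S_7 = -0.67 + -3.13*7 = -0.67 + -21.91 = -22.58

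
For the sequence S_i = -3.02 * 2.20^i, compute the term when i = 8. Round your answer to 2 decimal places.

S_8 = -3.02 * 2.2^8 ≈ -3.02 * 548.7587 ≈ -1657.25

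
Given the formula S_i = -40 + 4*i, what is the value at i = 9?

S_9 = -40 + 4*9 = -40 + 36 = -4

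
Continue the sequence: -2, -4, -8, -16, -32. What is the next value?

Ratios: -4 / -2 = 2.0
This is a geometric sequence with common ratio r = 2.
Next term = -32 * 2 = -64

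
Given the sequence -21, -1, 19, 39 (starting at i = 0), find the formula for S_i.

Check differences: -1 - -21 = 20
19 - -1 = 20
Common difference d = 20.
First term a = -21.
Formula: S_i = -21 + 20*i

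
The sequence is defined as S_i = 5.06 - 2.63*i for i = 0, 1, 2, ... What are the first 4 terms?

This is an arithmetic sequence.
i=0: S_0 = 5.06 + -2.63*0 = 5.06
i=1: S_1 = 5.06 + -2.63*1 = 2.43
i=2: S_2 = 5.06 + -2.63*2 = -0.2
i=3: S_3 = 5.06 + -2.63*3 = -2.83
The first 4 terms are: [5.06, 2.43, -0.2, -2.83]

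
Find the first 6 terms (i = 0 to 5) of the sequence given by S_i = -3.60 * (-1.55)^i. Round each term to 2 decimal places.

This is a geometric sequence.
i=0: S_0 = -3.6 * (-1.55)^0 = -3.6
i=1: S_1 = -3.6 * (-1.55)^1 = 5.58
i=2: S_2 = -3.6 * (-1.55)^2 ≈ -8.65
i=3: S_3 = -3.6 * (-1.55)^3 ≈ 13.41
i=4: S_4 = -3.6 * (-1.55)^4 ≈ -20.78
i=5: S_5 = -3.6 * (-1.55)^5 ≈ 32.21
The first 6 terms are: [-3.6, 5.58, -8.65, 13.41, -20.78, 32.21]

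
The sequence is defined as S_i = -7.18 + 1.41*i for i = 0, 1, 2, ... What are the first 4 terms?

This is an arithmetic sequence.
i=0: S_0 = -7.18 + 1.41*0 = -7.18
i=1: S_1 = -7.18 + 1.41*1 = -5.77
i=2: S_2 = -7.18 + 1.41*2 = -4.36
i=3: S_3 = -7.18 + 1.41*3 = -2.95
The first 4 terms are: [-7.18, -5.77, -4.36, -2.95]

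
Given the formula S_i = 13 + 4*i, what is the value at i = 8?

S_8 = 13 + 4*8 = 13 + 32 = 45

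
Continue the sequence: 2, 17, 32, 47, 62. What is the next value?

Differences: 17 - 2 = 15
This is an arithmetic sequence with common difference d = 15.
Next term = 62 + 15 = 77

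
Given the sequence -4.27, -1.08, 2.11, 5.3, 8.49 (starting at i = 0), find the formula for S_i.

Check differences: -1.08 - -4.27 = 3.19
2.11 - -1.08 = 3.19
Common difference d = 3.19.
First term a = -4.27.
Formula: S_i = -4.27 + 3.19*i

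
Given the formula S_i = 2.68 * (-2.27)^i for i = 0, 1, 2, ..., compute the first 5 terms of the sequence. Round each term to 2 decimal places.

This is a geometric sequence.
i=0: S_0 = 2.68 * (-2.27)^0 = 2.68
i=1: S_1 = 2.68 * (-2.27)^1 ≈ -6.08
i=2: S_2 = 2.68 * (-2.27)^2 ≈ 13.81
i=3: S_3 = 2.68 * (-2.27)^3 ≈ -31.35
i=4: S_4 = 2.68 * (-2.27)^4 ≈ 71.16
The first 5 terms are: [2.68, -6.08, 13.81, -31.35, 71.16]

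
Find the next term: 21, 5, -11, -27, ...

Differences: 5 - 21 = -16
This is an arithmetic sequence with common difference d = -16.
Next term = -27 + -16 = -43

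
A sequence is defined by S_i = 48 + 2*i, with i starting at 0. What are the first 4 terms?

This is an arithmetic sequence.
i=0: S_0 = 48 + 2*0 = 48
i=1: S_1 = 48 + 2*1 = 50
i=2: S_2 = 48 + 2*2 = 52
i=3: S_3 = 48 + 2*3 = 54
The first 4 terms are: [48, 50, 52, 54]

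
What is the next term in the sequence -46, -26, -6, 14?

Differences: -26 - -46 = 20
This is an arithmetic sequence with common difference d = 20.
Next term = 14 + 20 = 34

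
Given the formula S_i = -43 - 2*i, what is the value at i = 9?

S_9 = -43 + -2*9 = -43 + -18 = -61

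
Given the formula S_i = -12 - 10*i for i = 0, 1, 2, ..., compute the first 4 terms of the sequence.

This is an arithmetic sequence.
i=0: S_0 = -12 + -10*0 = -12
i=1: S_1 = -12 + -10*1 = -22
i=2: S_2 = -12 + -10*2 = -32
i=3: S_3 = -12 + -10*3 = -42
The first 4 terms are: [-12, -22, -32, -42]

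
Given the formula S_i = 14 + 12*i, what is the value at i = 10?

S_10 = 14 + 12*10 = 14 + 120 = 134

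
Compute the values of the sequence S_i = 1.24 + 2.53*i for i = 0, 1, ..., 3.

This is an arithmetic sequence.
i=0: S_0 = 1.24 + 2.53*0 = 1.24
i=1: S_1 = 1.24 + 2.53*1 = 3.77
i=2: S_2 = 1.24 + 2.53*2 = 6.3
i=3: S_3 = 1.24 + 2.53*3 = 8.83
The first 4 terms are: [1.24, 3.77, 6.3, 8.83]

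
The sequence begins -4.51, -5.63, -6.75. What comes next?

Differences: -5.63 - -4.51 = -1.12
This is an arithmetic sequence with common difference d = -1.12.
Next term = -6.75 + -1.12 = -7.87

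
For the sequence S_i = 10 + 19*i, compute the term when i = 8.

S_8 = 10 + 19*8 = 10 + 152 = 162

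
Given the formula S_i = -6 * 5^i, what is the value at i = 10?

S_10 = -6 * 5^10 = -6 * 9765625 = -58593750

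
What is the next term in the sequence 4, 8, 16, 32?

Ratios: 8 / 4 = 2.0
This is a geometric sequence with common ratio r = 2.
Next term = 32 * 2 = 64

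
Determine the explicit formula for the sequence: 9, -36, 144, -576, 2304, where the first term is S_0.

Check ratios: -36 / 9 = -4.0
Common ratio r = -4.
First term a = 9.
Formula: S_i = 9 * (-4)^i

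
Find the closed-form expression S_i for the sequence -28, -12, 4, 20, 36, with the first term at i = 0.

Check differences: -12 - -28 = 16
4 - -12 = 16
Common difference d = 16.
First term a = -28.
Formula: S_i = -28 + 16*i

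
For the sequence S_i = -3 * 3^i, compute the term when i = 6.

S_6 = -3 * 3^6 = -3 * 729 = -2187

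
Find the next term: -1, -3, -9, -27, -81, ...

Ratios: -3 / -1 = 3.0
This is a geometric sequence with common ratio r = 3.
Next term = -81 * 3 = -243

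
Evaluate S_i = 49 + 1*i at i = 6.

S_6 = 49 + 1*6 = 49 + 6 = 55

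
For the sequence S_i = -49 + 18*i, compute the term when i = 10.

S_10 = -49 + 18*10 = -49 + 180 = 131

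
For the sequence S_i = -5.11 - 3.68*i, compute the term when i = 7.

S_7 = -5.11 + -3.68*7 = -5.11 + -25.76 = -30.87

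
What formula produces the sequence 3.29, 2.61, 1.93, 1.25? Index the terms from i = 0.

Check differences: 2.61 - 3.29 = -0.68
1.93 - 2.61 = -0.68
Common difference d = -0.68.
First term a = 3.29.
Formula: S_i = 3.29 - 0.68*i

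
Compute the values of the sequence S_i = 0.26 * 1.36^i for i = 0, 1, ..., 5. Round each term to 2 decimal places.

This is a geometric sequence.
i=0: S_0 = 0.26 * 1.36^0 = 0.26
i=1: S_1 = 0.26 * 1.36^1 ≈ 0.35
i=2: S_2 = 0.26 * 1.36^2 ≈ 0.48
i=3: S_3 = 0.26 * 1.36^3 ≈ 0.65
i=4: S_4 = 0.26 * 1.36^4 ≈ 0.89
i=5: S_5 = 0.26 * 1.36^5 ≈ 1.21
The first 6 terms are: [0.26, 0.35, 0.48, 0.65, 0.89, 1.21]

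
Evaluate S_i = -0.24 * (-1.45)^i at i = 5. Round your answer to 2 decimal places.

S_5 = -0.24 * (-1.45)^5 ≈ -0.24 * -6.4097 ≈ 1.54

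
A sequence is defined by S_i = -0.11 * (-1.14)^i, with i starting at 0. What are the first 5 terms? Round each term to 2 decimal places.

This is a geometric sequence.
i=0: S_0 = -0.11 * (-1.14)^0 = -0.11
i=1: S_1 = -0.11 * (-1.14)^1 ≈ 0.13
i=2: S_2 = -0.11 * (-1.14)^2 ≈ -0.14
i=3: S_3 = -0.11 * (-1.14)^3 ≈ 0.16
i=4: S_4 = -0.11 * (-1.14)^4 ≈ -0.19
The first 5 terms are: [-0.11, 0.13, -0.14, 0.16, -0.19]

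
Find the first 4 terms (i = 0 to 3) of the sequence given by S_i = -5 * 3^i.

This is a geometric sequence.
i=0: S_0 = -5 * 3^0 = -5
i=1: S_1 = -5 * 3^1 = -15
i=2: S_2 = -5 * 3^2 = -45
i=3: S_3 = -5 * 3^3 = -135
The first 4 terms are: [-5, -15, -45, -135]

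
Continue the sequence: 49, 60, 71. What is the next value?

Differences: 60 - 49 = 11
This is an arithmetic sequence with common difference d = 11.
Next term = 71 + 11 = 82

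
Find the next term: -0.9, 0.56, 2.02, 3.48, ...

Differences: 0.56 - -0.9 = 1.46
This is an arithmetic sequence with common difference d = 1.46.
Next term = 3.48 + 1.46 = 4.94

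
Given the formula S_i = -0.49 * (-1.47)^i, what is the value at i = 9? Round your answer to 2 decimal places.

S_9 = -0.49 * (-1.47)^9 ≈ -0.49 * -32.0521 ≈ 15.71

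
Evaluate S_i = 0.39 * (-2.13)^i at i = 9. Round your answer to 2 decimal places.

S_9 = 0.39 * (-2.13)^9 ≈ 0.39 * -902.436 ≈ -351.95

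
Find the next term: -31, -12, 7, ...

Differences: -12 - -31 = 19
This is an arithmetic sequence with common difference d = 19.
Next term = 7 + 19 = 26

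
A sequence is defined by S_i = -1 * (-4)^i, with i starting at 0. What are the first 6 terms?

This is a geometric sequence.
i=0: S_0 = -1 * (-4)^0 = -1
i=1: S_1 = -1 * (-4)^1 = 4
i=2: S_2 = -1 * (-4)^2 = -16
i=3: S_3 = -1 * (-4)^3 = 64
i=4: S_4 = -1 * (-4)^4 = -256
i=5: S_5 = -1 * (-4)^5 = 1024
The first 6 terms are: [-1, 4, -16, 64, -256, 1024]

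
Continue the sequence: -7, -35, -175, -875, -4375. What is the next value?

Ratios: -35 / -7 = 5.0
This is a geometric sequence with common ratio r = 5.
Next term = -4375 * 5 = -21875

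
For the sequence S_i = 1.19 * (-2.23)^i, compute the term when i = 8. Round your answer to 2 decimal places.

S_8 = 1.19 * (-2.23)^8 ≈ 1.19 * 611.5598 ≈ 727.76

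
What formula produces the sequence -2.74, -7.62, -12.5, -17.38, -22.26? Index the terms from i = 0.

Check differences: -7.62 - -2.74 = -4.88
-12.5 - -7.62 = -4.88
Common difference d = -4.88.
First term a = -2.74.
Formula: S_i = -2.74 - 4.88*i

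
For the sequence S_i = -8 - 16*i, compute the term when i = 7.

S_7 = -8 + -16*7 = -8 + -112 = -120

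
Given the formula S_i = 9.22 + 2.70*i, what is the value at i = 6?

S_6 = 9.22 + 2.7*6 = 9.22 + 16.2 = 25.42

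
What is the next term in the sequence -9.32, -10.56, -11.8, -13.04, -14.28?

Differences: -10.56 - -9.32 = -1.24
This is an arithmetic sequence with common difference d = -1.24.
Next term = -14.28 + -1.24 = -15.52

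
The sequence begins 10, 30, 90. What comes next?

Ratios: 30 / 10 = 3.0
This is a geometric sequence with common ratio r = 3.
Next term = 90 * 3 = 270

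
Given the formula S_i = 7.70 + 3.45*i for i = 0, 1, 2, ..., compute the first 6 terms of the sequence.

This is an arithmetic sequence.
i=0: S_0 = 7.7 + 3.45*0 = 7.7
i=1: S_1 = 7.7 + 3.45*1 = 11.15
i=2: S_2 = 7.7 + 3.45*2 = 14.6
i=3: S_3 = 7.7 + 3.45*3 = 18.05
i=4: S_4 = 7.7 + 3.45*4 = 21.5
i=5: S_5 = 7.7 + 3.45*5 = 24.95
The first 6 terms are: [7.7, 11.15, 14.6, 18.05, 21.5, 24.95]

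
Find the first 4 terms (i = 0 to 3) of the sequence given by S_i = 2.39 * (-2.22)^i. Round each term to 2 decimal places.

This is a geometric sequence.
i=0: S_0 = 2.39 * (-2.22)^0 = 2.39
i=1: S_1 = 2.39 * (-2.22)^1 ≈ -5.31
i=2: S_2 = 2.39 * (-2.22)^2 ≈ 11.78
i=3: S_3 = 2.39 * (-2.22)^3 ≈ -26.15
The first 4 terms are: [2.39, -5.31, 11.78, -26.15]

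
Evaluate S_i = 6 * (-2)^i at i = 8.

S_8 = 6 * (-2)^8 = 6 * 256 = 1536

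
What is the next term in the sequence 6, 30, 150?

Ratios: 30 / 6 = 5.0
This is a geometric sequence with common ratio r = 5.
Next term = 150 * 5 = 750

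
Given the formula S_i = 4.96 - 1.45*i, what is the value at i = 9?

S_9 = 4.96 + -1.45*9 = 4.96 + -13.05 = -8.09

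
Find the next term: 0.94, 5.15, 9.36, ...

Differences: 5.15 - 0.94 = 4.21
This is an arithmetic sequence with common difference d = 4.21.
Next term = 9.36 + 4.21 = 13.57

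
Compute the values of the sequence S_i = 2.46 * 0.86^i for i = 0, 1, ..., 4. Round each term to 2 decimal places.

This is a geometric sequence.
i=0: S_0 = 2.46 * 0.86^0 = 2.46
i=1: S_1 = 2.46 * 0.86^1 ≈ 2.12
i=2: S_2 = 2.46 * 0.86^2 ≈ 1.82
i=3: S_3 = 2.46 * 0.86^3 ≈ 1.56
i=4: S_4 = 2.46 * 0.86^4 ≈ 1.35
The first 5 terms are: [2.46, 2.12, 1.82, 1.56, 1.35]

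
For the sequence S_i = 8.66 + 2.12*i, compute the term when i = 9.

S_9 = 8.66 + 2.12*9 = 8.66 + 19.08 = 27.74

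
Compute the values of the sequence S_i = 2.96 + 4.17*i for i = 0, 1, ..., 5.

This is an arithmetic sequence.
i=0: S_0 = 2.96 + 4.17*0 = 2.96
i=1: S_1 = 2.96 + 4.17*1 = 7.13
i=2: S_2 = 2.96 + 4.17*2 = 11.3
i=3: S_3 = 2.96 + 4.17*3 = 15.47
i=4: S_4 = 2.96 + 4.17*4 = 19.64
i=5: S_5 = 2.96 + 4.17*5 = 23.81
The first 6 terms are: [2.96, 7.13, 11.3, 15.47, 19.64, 23.81]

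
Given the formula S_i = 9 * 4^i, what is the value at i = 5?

S_5 = 9 * 4^5 = 9 * 1024 = 9216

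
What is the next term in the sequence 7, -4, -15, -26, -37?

Differences: -4 - 7 = -11
This is an arithmetic sequence with common difference d = -11.
Next term = -37 + -11 = -48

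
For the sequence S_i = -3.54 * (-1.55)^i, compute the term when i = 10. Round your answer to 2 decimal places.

S_10 = -3.54 * (-1.55)^10 ≈ -3.54 * 80.0418 ≈ -283.35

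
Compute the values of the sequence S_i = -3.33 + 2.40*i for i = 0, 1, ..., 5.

This is an arithmetic sequence.
i=0: S_0 = -3.33 + 2.4*0 = -3.33
i=1: S_1 = -3.33 + 2.4*1 = -0.93
i=2: S_2 = -3.33 + 2.4*2 = 1.47
i=3: S_3 = -3.33 + 2.4*3 = 3.87
i=4: S_4 = -3.33 + 2.4*4 = 6.27
i=5: S_5 = -3.33 + 2.4*5 = 8.67
The first 6 terms are: [-3.33, -0.93, 1.47, 3.87, 6.27, 8.67]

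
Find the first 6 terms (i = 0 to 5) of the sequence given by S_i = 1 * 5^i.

This is a geometric sequence.
i=0: S_0 = 1 * 5^0 = 1
i=1: S_1 = 1 * 5^1 = 5
i=2: S_2 = 1 * 5^2 = 25
i=3: S_3 = 1 * 5^3 = 125
i=4: S_4 = 1 * 5^4 = 625
i=5: S_5 = 1 * 5^5 = 3125
The first 6 terms are: [1, 5, 25, 125, 625, 3125]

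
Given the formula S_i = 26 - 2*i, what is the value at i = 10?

S_10 = 26 + -2*10 = 26 + -20 = 6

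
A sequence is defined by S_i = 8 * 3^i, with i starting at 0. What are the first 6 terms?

This is a geometric sequence.
i=0: S_0 = 8 * 3^0 = 8
i=1: S_1 = 8 * 3^1 = 24
i=2: S_2 = 8 * 3^2 = 72
i=3: S_3 = 8 * 3^3 = 216
i=4: S_4 = 8 * 3^4 = 648
i=5: S_5 = 8 * 3^5 = 1944
The first 6 terms are: [8, 24, 72, 216, 648, 1944]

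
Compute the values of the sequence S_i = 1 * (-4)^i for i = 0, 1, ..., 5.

This is a geometric sequence.
i=0: S_0 = 1 * (-4)^0 = 1
i=1: S_1 = 1 * (-4)^1 = -4
i=2: S_2 = 1 * (-4)^2 = 16
i=3: S_3 = 1 * (-4)^3 = -64
i=4: S_4 = 1 * (-4)^4 = 256
i=5: S_5 = 1 * (-4)^5 = -1024
The first 6 terms are: [1, -4, 16, -64, 256, -1024]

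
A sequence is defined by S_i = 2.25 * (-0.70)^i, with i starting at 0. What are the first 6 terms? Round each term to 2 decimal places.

This is a geometric sequence.
i=0: S_0 = 2.25 * (-0.7)^0 = 2.25
i=1: S_1 = 2.25 * (-0.7)^1 ≈ -1.58
i=2: S_2 = 2.25 * (-0.7)^2 ≈ 1.1
i=3: S_3 = 2.25 * (-0.7)^3 ≈ -0.77
i=4: S_4 = 2.25 * (-0.7)^4 ≈ 0.54
i=5: S_5 = 2.25 * (-0.7)^5 ≈ -0.38
The first 6 terms are: [2.25, -1.58, 1.1, -0.77, 0.54, -0.38]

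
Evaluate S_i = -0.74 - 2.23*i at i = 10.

S_10 = -0.74 + -2.23*10 = -0.74 + -22.3 = -23.04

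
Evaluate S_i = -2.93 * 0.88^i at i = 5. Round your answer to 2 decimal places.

S_5 = -2.93 * 0.88^5 ≈ -2.93 * 0.5277 ≈ -1.55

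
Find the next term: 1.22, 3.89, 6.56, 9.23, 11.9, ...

Differences: 3.89 - 1.22 = 2.67
This is an arithmetic sequence with common difference d = 2.67.
Next term = 11.9 + 2.67 = 14.57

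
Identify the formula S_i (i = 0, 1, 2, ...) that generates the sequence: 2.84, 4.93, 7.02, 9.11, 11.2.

Check differences: 4.93 - 2.84 = 2.09
7.02 - 4.93 = 2.09
Common difference d = 2.09.
First term a = 2.84.
Formula: S_i = 2.84 + 2.09*i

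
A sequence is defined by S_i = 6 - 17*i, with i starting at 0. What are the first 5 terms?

This is an arithmetic sequence.
i=0: S_0 = 6 + -17*0 = 6
i=1: S_1 = 6 + -17*1 = -11
i=2: S_2 = 6 + -17*2 = -28
i=3: S_3 = 6 + -17*3 = -45
i=4: S_4 = 6 + -17*4 = -62
The first 5 terms are: [6, -11, -28, -45, -62]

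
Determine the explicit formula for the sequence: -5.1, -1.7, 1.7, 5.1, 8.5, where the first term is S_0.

Check differences: -1.7 - -5.1 = 3.4
1.7 - -1.7 = 3.4
Common difference d = 3.4.
First term a = -5.1.
Formula: S_i = -5.10 + 3.40*i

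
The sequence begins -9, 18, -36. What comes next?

Ratios: 18 / -9 = -2.0
This is a geometric sequence with common ratio r = -2.
Next term = -36 * -2 = 72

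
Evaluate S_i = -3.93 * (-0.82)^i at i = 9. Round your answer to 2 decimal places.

S_9 = -3.93 * (-0.82)^9 ≈ -3.93 * -0.1676 ≈ 0.66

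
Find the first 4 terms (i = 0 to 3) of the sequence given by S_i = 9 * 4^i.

This is a geometric sequence.
i=0: S_0 = 9 * 4^0 = 9
i=1: S_1 = 9 * 4^1 = 36
i=2: S_2 = 9 * 4^2 = 144
i=3: S_3 = 9 * 4^3 = 576
The first 4 terms are: [9, 36, 144, 576]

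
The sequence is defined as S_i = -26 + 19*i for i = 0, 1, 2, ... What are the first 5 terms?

This is an arithmetic sequence.
i=0: S_0 = -26 + 19*0 = -26
i=1: S_1 = -26 + 19*1 = -7
i=2: S_2 = -26 + 19*2 = 12
i=3: S_3 = -26 + 19*3 = 31
i=4: S_4 = -26 + 19*4 = 50
The first 5 terms are: [-26, -7, 12, 31, 50]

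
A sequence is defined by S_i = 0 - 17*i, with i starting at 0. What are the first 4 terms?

This is an arithmetic sequence.
i=0: S_0 = 0 + -17*0 = 0
i=1: S_1 = 0 + -17*1 = -17
i=2: S_2 = 0 + -17*2 = -34
i=3: S_3 = 0 + -17*3 = -51
The first 4 terms are: [0, -17, -34, -51]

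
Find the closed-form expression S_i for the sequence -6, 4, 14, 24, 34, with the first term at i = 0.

Check differences: 4 - -6 = 10
14 - 4 = 10
Common difference d = 10.
First term a = -6.
Formula: S_i = -6 + 10*i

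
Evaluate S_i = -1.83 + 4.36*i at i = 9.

S_9 = -1.83 + 4.36*9 = -1.83 + 39.24 = 37.41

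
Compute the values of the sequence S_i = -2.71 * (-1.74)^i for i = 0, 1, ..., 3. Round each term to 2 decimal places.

This is a geometric sequence.
i=0: S_0 = -2.71 * (-1.74)^0 = -2.71
i=1: S_1 = -2.71 * (-1.74)^1 ≈ 4.72
i=2: S_2 = -2.71 * (-1.74)^2 ≈ -8.2
i=3: S_3 = -2.71 * (-1.74)^3 ≈ 14.28
The first 4 terms are: [-2.71, 4.72, -8.2, 14.28]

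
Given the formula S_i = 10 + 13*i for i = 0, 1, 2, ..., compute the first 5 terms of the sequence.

This is an arithmetic sequence.
i=0: S_0 = 10 + 13*0 = 10
i=1: S_1 = 10 + 13*1 = 23
i=2: S_2 = 10 + 13*2 = 36
i=3: S_3 = 10 + 13*3 = 49
i=4: S_4 = 10 + 13*4 = 62
The first 5 terms are: [10, 23, 36, 49, 62]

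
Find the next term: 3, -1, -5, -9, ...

Differences: -1 - 3 = -4
This is an arithmetic sequence with common difference d = -4.
Next term = -9 + -4 = -13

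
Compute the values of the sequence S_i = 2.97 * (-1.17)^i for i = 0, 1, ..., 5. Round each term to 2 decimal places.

This is a geometric sequence.
i=0: S_0 = 2.97 * (-1.17)^0 = 2.97
i=1: S_1 = 2.97 * (-1.17)^1 ≈ -3.47
i=2: S_2 = 2.97 * (-1.17)^2 ≈ 4.07
i=3: S_3 = 2.97 * (-1.17)^3 ≈ -4.76
i=4: S_4 = 2.97 * (-1.17)^4 ≈ 5.57
i=5: S_5 = 2.97 * (-1.17)^5 ≈ -6.51
The first 6 terms are: [2.97, -3.47, 4.07, -4.76, 5.57, -6.51]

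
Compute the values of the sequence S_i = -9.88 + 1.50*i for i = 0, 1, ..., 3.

This is an arithmetic sequence.
i=0: S_0 = -9.88 + 1.5*0 = -9.88
i=1: S_1 = -9.88 + 1.5*1 = -8.38
i=2: S_2 = -9.88 + 1.5*2 = -6.88
i=3: S_3 = -9.88 + 1.5*3 = -5.38
The first 4 terms are: [-9.88, -8.38, -6.88, -5.38]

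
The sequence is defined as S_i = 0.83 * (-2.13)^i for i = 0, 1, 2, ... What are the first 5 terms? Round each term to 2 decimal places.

This is a geometric sequence.
i=0: S_0 = 0.83 * (-2.13)^0 = 0.83
i=1: S_1 = 0.83 * (-2.13)^1 ≈ -1.77
i=2: S_2 = 0.83 * (-2.13)^2 ≈ 3.77
i=3: S_3 = 0.83 * (-2.13)^3 ≈ -8.02
i=4: S_4 = 0.83 * (-2.13)^4 ≈ 17.08
The first 5 terms are: [0.83, -1.77, 3.77, -8.02, 17.08]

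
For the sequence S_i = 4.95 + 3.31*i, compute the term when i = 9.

S_9 = 4.95 + 3.31*9 = 4.95 + 29.79 = 34.74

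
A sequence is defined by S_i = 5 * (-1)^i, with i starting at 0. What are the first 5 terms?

This is a geometric sequence.
i=0: S_0 = 5 * (-1)^0 = 5
i=1: S_1 = 5 * (-1)^1 = -5
i=2: S_2 = 5 * (-1)^2 = 5
i=3: S_3 = 5 * (-1)^3 = -5
i=4: S_4 = 5 * (-1)^4 = 5
The first 5 terms are: [5, -5, 5, -5, 5]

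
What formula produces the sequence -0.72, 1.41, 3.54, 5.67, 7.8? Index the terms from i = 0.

Check differences: 1.41 - -0.72 = 2.13
3.54 - 1.41 = 2.13
Common difference d = 2.13.
First term a = -0.72.
Formula: S_i = -0.72 + 2.13*i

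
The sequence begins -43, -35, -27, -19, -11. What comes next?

Differences: -35 - -43 = 8
This is an arithmetic sequence with common difference d = 8.
Next term = -11 + 8 = -3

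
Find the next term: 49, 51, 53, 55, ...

Differences: 51 - 49 = 2
This is an arithmetic sequence with common difference d = 2.
Next term = 55 + 2 = 57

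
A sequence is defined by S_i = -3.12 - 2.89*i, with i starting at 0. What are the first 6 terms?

This is an arithmetic sequence.
i=0: S_0 = -3.12 + -2.89*0 = -3.12
i=1: S_1 = -3.12 + -2.89*1 = -6.01
i=2: S_2 = -3.12 + -2.89*2 = -8.9
i=3: S_3 = -3.12 + -2.89*3 = -11.79
i=4: S_4 = -3.12 + -2.89*4 = -14.68
i=5: S_5 = -3.12 + -2.89*5 = -17.57
The first 6 terms are: [-3.12, -6.01, -8.9, -11.79, -14.68, -17.57]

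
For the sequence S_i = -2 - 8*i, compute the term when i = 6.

S_6 = -2 + -8*6 = -2 + -48 = -50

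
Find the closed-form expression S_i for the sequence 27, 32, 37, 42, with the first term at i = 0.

Check differences: 32 - 27 = 5
37 - 32 = 5
Common difference d = 5.
First term a = 27.
Formula: S_i = 27 + 5*i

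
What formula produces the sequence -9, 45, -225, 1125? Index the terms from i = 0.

Check ratios: 45 / -9 = -5.0
Common ratio r = -5.
First term a = -9.
Formula: S_i = -9 * (-5)^i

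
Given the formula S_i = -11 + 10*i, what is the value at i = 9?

S_9 = -11 + 10*9 = -11 + 90 = 79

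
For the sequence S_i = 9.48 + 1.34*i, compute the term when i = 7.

S_7 = 9.48 + 1.34*7 = 9.48 + 9.38 = 18.86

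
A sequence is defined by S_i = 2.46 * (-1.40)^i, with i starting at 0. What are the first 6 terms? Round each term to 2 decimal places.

This is a geometric sequence.
i=0: S_0 = 2.46 * (-1.4)^0 = 2.46
i=1: S_1 = 2.46 * (-1.4)^1 ≈ -3.44
i=2: S_2 = 2.46 * (-1.4)^2 ≈ 4.82
i=3: S_3 = 2.46 * (-1.4)^3 ≈ -6.75
i=4: S_4 = 2.46 * (-1.4)^4 ≈ 9.45
i=5: S_5 = 2.46 * (-1.4)^5 ≈ -13.23
The first 6 terms are: [2.46, -3.44, 4.82, -6.75, 9.45, -13.23]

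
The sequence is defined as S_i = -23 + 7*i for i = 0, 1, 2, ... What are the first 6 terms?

This is an arithmetic sequence.
i=0: S_0 = -23 + 7*0 = -23
i=1: S_1 = -23 + 7*1 = -16
i=2: S_2 = -23 + 7*2 = -9
i=3: S_3 = -23 + 7*3 = -2
i=4: S_4 = -23 + 7*4 = 5
i=5: S_5 = -23 + 7*5 = 12
The first 6 terms are: [-23, -16, -9, -2, 5, 12]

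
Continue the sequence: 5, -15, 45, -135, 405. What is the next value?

Ratios: -15 / 5 = -3.0
This is a geometric sequence with common ratio r = -3.
Next term = 405 * -3 = -1215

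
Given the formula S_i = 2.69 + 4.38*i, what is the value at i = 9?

S_9 = 2.69 + 4.38*9 = 2.69 + 39.42 = 42.11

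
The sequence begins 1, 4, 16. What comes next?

Ratios: 4 / 1 = 4.0
This is a geometric sequence with common ratio r = 4.
Next term = 16 * 4 = 64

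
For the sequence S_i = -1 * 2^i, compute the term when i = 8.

S_8 = -1 * 2^8 = -1 * 256 = -256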